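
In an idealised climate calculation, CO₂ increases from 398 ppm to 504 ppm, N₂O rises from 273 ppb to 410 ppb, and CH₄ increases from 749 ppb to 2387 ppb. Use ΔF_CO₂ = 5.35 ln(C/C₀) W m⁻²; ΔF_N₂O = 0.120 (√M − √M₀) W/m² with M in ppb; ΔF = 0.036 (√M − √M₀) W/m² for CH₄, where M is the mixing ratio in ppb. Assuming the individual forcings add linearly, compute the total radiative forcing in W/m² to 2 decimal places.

CO₂: 5.35 × ln(504/398) = 5.35 × ln(1.26633) = 5.35 × 0.23612 = 1.2632 W/m².
N₂O: 0.120 × (√410 − √273) = 0.120 × (20.2485 − 16.5227) = 0.120 × 3.7258 = 0.4471 W/m².
CH₄: 0.036 × (√2387 − √749) = 0.036 × (48.8569 − 27.3679) = 0.036 × 21.4890 = 0.7736 W/m².
Total ΔF = 1.2632 + 0.4471 + 0.7736 = 2.4839 W/m².

ΔF = 2.48 W/m²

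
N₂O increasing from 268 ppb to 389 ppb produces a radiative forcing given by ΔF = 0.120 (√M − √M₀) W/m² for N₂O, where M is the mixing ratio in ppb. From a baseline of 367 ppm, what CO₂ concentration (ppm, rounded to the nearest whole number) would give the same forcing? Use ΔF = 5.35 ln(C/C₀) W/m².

N₂O forcing: 0.120 × (√389 − √268) = 0.120 × (19.7231 − 16.3707) = 0.120 × 3.3524 = 0.40229 W/m².
Set 5.35 ln(C/367) = 0.40229: ln(C/367) = 0.40229/5.35 = 0.07519, so C = 367 × e^0.07519 = 367 × 1.07809 = 395.66 ppm.

C ≈ 396 ppm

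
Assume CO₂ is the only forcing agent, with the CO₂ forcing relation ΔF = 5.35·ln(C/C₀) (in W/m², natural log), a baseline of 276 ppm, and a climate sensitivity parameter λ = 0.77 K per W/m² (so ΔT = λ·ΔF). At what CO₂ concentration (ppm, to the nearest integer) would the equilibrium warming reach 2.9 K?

C ≈ 558 ppm

Required forcing: ΔF = ΔT/λ = 2.9/0.77 = 3.7662 W/m².
Then ln(C/276) = ΔF/5.35 = 3.7662/5.35 = 0.70396.
So C = 276 × e^0.70396 = 276 × 2.02174 = 558.00 ppm.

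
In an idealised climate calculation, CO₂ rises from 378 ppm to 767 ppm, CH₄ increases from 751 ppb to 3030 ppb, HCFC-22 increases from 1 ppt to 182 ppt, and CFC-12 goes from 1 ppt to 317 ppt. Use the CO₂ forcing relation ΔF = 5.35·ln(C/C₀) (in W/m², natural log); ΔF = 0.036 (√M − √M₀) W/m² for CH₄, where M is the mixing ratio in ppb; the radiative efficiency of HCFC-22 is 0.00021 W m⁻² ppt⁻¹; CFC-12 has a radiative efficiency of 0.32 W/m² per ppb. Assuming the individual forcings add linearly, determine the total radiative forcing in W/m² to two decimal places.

CO₂: 5.35 × ln(767/378) = 5.35 × ln(2.02910) = 5.35 × 0.70759 = 3.7856 W/m².
CH₄: 0.036 × (√3030 − √751) = 0.036 × (55.0454 − 27.4044) = 0.036 × 27.6410 = 0.9951 W/m².
HCFC-22: ΔF = 0.00021 × (182 − 1) = 0.00021 × 181 = 0.0380 W/m².
CFC-12: Δ = 317 − 1 = 316 ppt = 0.316 ppb; ΔF = 0.32 × 0.316 = 0.1011 W/m².
Total ΔF = 3.7856 + 0.9951 + 0.0380 + 0.1011 = 4.9198 W/m².

ΔF = 4.92 W/m²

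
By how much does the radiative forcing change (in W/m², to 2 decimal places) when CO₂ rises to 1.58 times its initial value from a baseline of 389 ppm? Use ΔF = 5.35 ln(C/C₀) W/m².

ΔF = 5.35 × ln(1.58) = 5.35 × 0.45742 = 2.4472 W/m².

ΔF = 2.45 W/m²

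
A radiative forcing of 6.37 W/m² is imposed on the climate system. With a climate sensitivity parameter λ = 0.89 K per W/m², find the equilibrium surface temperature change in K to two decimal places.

ΔT = λ ΔF = 0.89 × 6.37 = 5.6693 K.

ΔT = 5.67 K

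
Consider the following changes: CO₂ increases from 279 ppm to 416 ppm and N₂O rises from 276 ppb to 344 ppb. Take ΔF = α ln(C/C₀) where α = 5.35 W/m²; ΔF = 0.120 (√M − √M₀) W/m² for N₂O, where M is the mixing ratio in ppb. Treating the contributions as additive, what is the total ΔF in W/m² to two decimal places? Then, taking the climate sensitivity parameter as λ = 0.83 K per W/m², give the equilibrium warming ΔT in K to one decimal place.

CO₂: 5.35 × ln(416/279) = 5.35 × ln(1.49104) = 5.35 × 0.39947 = 2.1372 W/m².
N₂O: 0.120 × (√344 − √276) = 0.120 × (18.5472 − 16.6132) = 0.120 × 1.9340 = 0.2321 W/m².
Total ΔF = 2.1372 + 0.2321 = 2.3693 W/m².
ΔT = λ ΔF = 0.83 × 2.37 = 1.9671 K.

ΔF = 2.37 W/m²; ΔT = 2.0 K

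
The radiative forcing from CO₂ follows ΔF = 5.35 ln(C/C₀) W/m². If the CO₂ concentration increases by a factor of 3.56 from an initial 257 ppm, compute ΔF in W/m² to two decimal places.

Because the forcing depends only on the ratio C/C₀, the initial concentration does not enter.
ΔF = 5.35 × ln(3.56) = 5.35 × 1.26976 = 6.7932 W/m².

ΔF = 6.79 W/m²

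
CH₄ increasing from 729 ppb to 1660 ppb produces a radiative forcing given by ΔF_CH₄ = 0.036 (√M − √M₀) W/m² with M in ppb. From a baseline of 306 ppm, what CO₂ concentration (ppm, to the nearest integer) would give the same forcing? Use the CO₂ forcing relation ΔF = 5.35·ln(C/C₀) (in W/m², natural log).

C ≈ 336 ppm

CH₄ forcing: 0.036 × (√1660 − √729) = 0.036 × (40.7431 − 27.0000) = 0.036 × 13.7431 = 0.49475 W/m².
Set 5.35 ln(C/306) = 0.49475: ln(C/306) = 0.49475/5.35 = 0.09248, so C = 306 × e^0.09248 = 306 × 1.09689 = 335.65 ppm.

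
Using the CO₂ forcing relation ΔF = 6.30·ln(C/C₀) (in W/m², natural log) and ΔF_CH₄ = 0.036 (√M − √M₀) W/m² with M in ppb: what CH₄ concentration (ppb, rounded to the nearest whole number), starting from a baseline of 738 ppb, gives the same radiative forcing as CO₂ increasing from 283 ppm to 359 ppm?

M ≈ 4733 ppb

CO₂ forcing: 6.30 × ln(359/283) = 6.30 × 0.237875 = 1.49861 W/m².
Set 0.036(√M − √738) = 1.49861: √M = 1.49861/0.036 + √738 = 41.6281 + 27.1662 = 68.7943.
M = (68.7943)² = 4732.66 ppb.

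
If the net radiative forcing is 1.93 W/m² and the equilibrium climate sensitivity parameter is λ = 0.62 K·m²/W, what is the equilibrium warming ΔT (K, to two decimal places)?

ΔT = 1.20 K

ΔT = λ ΔF = 0.62 × 1.93 = 1.1966 K.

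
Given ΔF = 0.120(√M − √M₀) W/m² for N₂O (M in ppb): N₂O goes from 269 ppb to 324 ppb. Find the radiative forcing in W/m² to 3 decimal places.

ΔF = 0.192 W/m²

N₂O: 0.120 × (√324 − √269) = 0.120 × (18.0000 − 16.4012) = 0.120 × 1.5988 = 0.1919 W/m².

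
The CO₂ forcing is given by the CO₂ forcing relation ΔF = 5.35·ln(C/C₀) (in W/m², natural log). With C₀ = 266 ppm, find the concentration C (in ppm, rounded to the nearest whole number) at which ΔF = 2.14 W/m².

Set 5.35 ln(C/266) = 2.14, so ln(C/266) = 2.14/5.35 = 0.40000.
Then C/266 = e^0.40000 = 1.49182, giving C = 266 × 1.49182 = 396.82 ppm.

C ≈ 397 ppm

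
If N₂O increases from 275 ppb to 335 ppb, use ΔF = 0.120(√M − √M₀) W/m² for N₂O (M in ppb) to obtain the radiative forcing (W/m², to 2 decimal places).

ΔF = 0.21 W/m²

N₂O: 0.120 × (√335 − √275) = 0.120 × (18.3030 − 16.5831) = 0.120 × 1.7199 = 0.2064 W/m².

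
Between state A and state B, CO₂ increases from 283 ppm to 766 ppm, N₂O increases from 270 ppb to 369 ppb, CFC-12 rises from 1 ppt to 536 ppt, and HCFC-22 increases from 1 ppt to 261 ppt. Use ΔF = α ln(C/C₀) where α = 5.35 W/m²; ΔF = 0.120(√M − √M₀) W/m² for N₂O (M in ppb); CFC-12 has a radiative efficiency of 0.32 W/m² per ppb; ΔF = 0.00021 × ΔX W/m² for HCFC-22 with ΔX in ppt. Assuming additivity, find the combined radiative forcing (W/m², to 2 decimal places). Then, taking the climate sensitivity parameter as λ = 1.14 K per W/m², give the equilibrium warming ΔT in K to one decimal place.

CO₂: 5.35 × ln(766/283) = 5.35 × ln(2.70671) = 5.35 × 0.99573 = 5.3272 W/m².
N₂O: 0.120 × (√369 − √270) = 0.120 × (19.2094 − 16.4317) = 0.120 × 2.7777 = 0.3333 W/m².
CFC-12: Δ = 536 − 1 = 535 ppt = 0.535 ppb; ΔF = 0.32 × 0.535 = 0.1712 W/m².
HCFC-22: ΔF = 0.00021 × (261 − 1) = 0.00021 × 260 = 0.0546 W/m².
Total ΔF = 5.3272 + 0.3333 + 0.1712 + 0.0546 = 5.8863 W/m².
ΔT = λ ΔF = 1.14 × 5.89 = 6.7146 K.

ΔF = 5.89 W/m²; ΔT = 6.7 K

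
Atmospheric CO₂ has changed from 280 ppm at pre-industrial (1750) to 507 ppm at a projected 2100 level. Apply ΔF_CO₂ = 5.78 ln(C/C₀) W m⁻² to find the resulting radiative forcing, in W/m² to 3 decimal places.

ΔF = 3.432 W/m²

CO₂: 5.78 × ln(507/280) = 5.78 × ln(1.81071) = 5.78 × 0.59372 = 3.4317 W/m².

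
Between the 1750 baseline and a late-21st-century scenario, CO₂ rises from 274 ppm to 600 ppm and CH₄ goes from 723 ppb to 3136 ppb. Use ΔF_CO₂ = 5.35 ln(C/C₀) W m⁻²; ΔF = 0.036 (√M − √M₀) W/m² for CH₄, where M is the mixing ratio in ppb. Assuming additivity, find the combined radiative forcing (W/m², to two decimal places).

CO₂: 5.35 × ln(600/274) = 5.35 × ln(2.18978) = 5.35 × 0.78380 = 4.1933 W/m².
CH₄: 0.036 × (√3136 − √723) = 0.036 × (56.0000 − 26.8887) = 0.036 × 29.1113 = 1.0480 W/m².
Total ΔF = 4.1933 + 1.0480 = 5.2413 W/m².

ΔF = 5.24 W/m²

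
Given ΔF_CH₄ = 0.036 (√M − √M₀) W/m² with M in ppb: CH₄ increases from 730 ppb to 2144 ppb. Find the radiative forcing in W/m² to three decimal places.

ΔF = 0.694 W/m²

CH₄: 0.036 × (√2144 − √730) = 0.036 × (46.3033 − 27.0185) = 0.036 × 19.2848 = 0.6943 W/m².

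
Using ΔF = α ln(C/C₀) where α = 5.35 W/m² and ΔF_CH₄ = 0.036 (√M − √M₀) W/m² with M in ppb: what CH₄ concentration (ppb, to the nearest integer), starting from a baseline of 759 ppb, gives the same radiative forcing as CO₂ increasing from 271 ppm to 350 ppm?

M ≈ 4299 ppb

CO₂ forcing: 5.35 × ln(350/271) = 5.35 × 0.255814 = 1.36860 W/m².
Set 0.036(√M − √759) = 1.36860: √M = 1.36860/0.036 + √759 = 38.0167 + 27.5500 = 65.5667.
M = (65.5667)² = 4298.99 ppb.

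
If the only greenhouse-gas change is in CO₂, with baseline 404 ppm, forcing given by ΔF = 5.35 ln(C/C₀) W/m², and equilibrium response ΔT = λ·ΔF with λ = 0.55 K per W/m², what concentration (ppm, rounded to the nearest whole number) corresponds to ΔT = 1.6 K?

Required forcing: ΔF = ΔT/λ = 1.6/0.55 = 2.9091 W/m².
Then ln(C/404) = ΔF/5.35 = 2.9091/5.35 = 0.54376.
So C = 404 × e^0.54376 = 404 × 1.72247 = 695.88 ppm.

C ≈ 696 ppm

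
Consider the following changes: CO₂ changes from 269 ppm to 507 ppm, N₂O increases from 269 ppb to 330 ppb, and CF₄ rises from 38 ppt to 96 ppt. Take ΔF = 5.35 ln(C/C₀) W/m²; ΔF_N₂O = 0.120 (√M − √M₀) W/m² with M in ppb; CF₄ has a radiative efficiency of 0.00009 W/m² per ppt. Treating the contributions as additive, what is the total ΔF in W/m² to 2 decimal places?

CO₂: 5.35 × ln(507/269) = 5.35 × ln(1.88476) = 5.35 × 0.63380 = 3.3908 W/m².
N₂O: 0.120 × (√330 − √269) = 0.120 × (18.1659 − 16.4012) = 0.120 × 1.7647 = 0.2118 W/m².
CF₄: ΔF = 0.00009 × (96 − 38) = 0.00009 × 58 = 0.0052 W/m².
Total ΔF = 3.3908 + 0.2118 + 0.0052 = 3.6078 W/m².

ΔF = 3.61 W/m²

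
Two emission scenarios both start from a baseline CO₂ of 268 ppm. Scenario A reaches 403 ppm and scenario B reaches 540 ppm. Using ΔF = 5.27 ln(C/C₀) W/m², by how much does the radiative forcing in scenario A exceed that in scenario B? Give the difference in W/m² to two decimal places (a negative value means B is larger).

ΔF_A − ΔF_B = -1.54 W/m²

ΔF_A = 5.27 ln(403/268) = 5.27 × 0.40795 = 2.1499 W/m².
ΔF_B = 5.27 ln(540/268) = 5.27 × 0.70058 = 3.6921 W/m².
Difference: 2.1499 − 3.6921 = -1.5422 W/m².
(Equivalently, ΔF_A − ΔF_B = 5.27 ln(403/540) = 5.27 × -0.29263 = -1.5422 W/m².)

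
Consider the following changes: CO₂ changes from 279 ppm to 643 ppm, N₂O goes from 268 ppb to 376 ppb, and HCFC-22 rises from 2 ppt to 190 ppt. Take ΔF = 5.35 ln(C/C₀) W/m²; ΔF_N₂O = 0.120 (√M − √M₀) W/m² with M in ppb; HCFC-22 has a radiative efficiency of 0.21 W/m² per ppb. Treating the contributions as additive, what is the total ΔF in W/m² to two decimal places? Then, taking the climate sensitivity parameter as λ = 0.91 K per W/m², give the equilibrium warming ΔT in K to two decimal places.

CO₂: 5.35 × ln(643/279) = 5.35 × ln(2.30466) = 5.35 × 0.83493 = 4.4669 W/m².
N₂O: 0.120 × (√376 − √268) = 0.120 × (19.3907 − 16.3707) = 0.120 × 3.0200 = 0.3624 W/m².
HCFC-22: Δ = 190 − 2 = 188 ppt = 0.188 ppb; ΔF = 0.21 × 0.188 = 0.0395 W/m².
Total ΔF = 4.4669 + 0.3624 + 0.0395 = 4.8688 W/m².
ΔT = λ ΔF = 0.91 × 4.87 = 4.4317 K.

ΔF = 4.87 W/m²; ΔT = 4.43 K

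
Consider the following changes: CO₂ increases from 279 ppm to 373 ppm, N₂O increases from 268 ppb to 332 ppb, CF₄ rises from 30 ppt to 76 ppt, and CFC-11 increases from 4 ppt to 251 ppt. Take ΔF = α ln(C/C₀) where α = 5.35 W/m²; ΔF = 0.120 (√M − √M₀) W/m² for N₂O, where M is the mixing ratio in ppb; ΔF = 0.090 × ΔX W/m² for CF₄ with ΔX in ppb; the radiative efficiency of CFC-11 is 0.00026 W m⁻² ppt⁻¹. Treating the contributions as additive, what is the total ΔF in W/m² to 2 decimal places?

CO₂: 5.35 × ln(373/279) = 5.35 × ln(1.33692) = 5.35 × 0.29037 = 1.5535 W/m².
N₂O: 0.120 × (√332 − √268) = 0.120 × (18.2209 − 16.3707) = 0.120 × 1.8502 = 0.2220 W/m².
CF₄: Δ = 76 − 30 = 46 ppt = 0.046 ppb; ΔF = 0.090 × 0.046 = 0.0041 W/m².
CFC-11: ΔF = 0.00026 × (251 − 4) = 0.00026 × 247 = 0.0642 W/m².
Total ΔF = 1.5535 + 0.2220 + 0.0041 + 0.0642 = 1.8438 W/m².

ΔF = 1.84 W/m²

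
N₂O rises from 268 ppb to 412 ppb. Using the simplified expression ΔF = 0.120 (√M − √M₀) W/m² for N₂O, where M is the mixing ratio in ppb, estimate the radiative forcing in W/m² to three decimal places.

ΔF = 0.471 W/m²

N₂O: 0.120 × (√412 − √268) = 0.120 × (20.2978 − 16.3707) = 0.120 × 3.9271 = 0.4713 W/m².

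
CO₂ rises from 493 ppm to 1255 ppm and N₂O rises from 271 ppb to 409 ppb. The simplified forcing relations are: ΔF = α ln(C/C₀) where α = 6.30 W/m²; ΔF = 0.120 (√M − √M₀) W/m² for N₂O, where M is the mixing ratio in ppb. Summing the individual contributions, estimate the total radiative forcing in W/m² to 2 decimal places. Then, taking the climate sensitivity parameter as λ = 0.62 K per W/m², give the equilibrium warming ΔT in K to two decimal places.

CO₂: 6.30 × ln(1255/493) = 6.30 × ln(2.54564) = 6.30 × 0.93438 = 5.8866 W/m².
N₂O: 0.120 × (√409 − √271) = 0.120 × (20.2237 − 16.4621) = 0.120 × 3.7616 = 0.4514 W/m².
Total ΔF = 5.8866 + 0.4514 = 6.3380 W/m².
ΔT = λ ΔF = 0.62 × 6.34 = 3.9308 K.

ΔF = 6.34 W/m²; ΔT = 3.93 K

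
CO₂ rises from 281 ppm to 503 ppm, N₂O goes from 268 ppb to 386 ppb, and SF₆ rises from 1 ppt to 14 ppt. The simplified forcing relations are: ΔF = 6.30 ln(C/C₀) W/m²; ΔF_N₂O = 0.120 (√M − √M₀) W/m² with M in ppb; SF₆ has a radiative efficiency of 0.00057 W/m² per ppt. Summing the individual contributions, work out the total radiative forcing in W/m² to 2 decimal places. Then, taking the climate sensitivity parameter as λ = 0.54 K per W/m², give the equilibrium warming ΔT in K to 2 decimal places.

CO₂: 6.30 × ln(503/281) = 6.30 × ln(1.79004) = 6.30 × 0.58224 = 3.6681 W/m².
N₂O: 0.120 × (√386 − √268) = 0.120 × (19.6469 − 16.3707) = 0.120 × 3.2762 = 0.3931 W/m².
SF₆: ΔF = 0.00057 × (14 − 1) = 0.00057 × 13 = 0.0074 W/m².
Total ΔF = 3.6681 + 0.3931 + 0.0074 = 4.0686 W/m².
ΔT = λ ΔF = 0.54 × 4.07 = 2.1978 K.

ΔF = 4.07 W/m²; ΔT = 2.20 K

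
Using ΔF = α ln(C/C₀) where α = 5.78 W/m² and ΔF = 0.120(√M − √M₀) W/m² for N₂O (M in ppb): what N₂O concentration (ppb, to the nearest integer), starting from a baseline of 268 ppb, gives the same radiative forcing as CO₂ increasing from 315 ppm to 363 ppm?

CO₂ forcing: 5.78 × ln(363/315) = 5.78 × 0.141830 = 0.81978 W/m².
Set 0.120(√M − √268) = 0.81978: √M = 0.81978/0.120 + √268 = 6.8315 + 16.3707 = 23.2022.
M = (23.2022)² = 538.34 ppb.

M ≈ 538 ppb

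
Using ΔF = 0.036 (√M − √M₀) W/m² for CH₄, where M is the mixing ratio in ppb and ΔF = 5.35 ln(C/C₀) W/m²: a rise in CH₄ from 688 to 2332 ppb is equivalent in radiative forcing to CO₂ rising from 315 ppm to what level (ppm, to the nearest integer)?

CH₄ forcing: 0.036 × (√2332 − √688) = 0.036 × (48.2908 − 26.2298) = 0.036 × 22.0610 = 0.79420 W/m².
Set 5.35 ln(C/315) = 0.79420: ln(C/315) = 0.79420/5.35 = 0.14845, so C = 315 × e^0.14845 = 315 × 1.16003 = 365.41 ppm.

C ≈ 365 ppm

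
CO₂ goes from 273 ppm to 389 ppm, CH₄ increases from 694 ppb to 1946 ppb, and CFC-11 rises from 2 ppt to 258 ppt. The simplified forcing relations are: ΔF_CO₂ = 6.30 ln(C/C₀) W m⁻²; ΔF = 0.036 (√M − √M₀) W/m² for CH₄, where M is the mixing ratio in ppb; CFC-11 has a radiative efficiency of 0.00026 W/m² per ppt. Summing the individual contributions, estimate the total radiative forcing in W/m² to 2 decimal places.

ΔF = 2.94 W/m²

CO₂: 6.30 × ln(389/273) = 6.30 × ln(1.42491) = 6.30 × 0.35411 = 2.2309 W/m².
CH₄: 0.036 × (√1946 − √694) = 0.036 × (44.1135 − 26.3439) = 0.036 × 17.7696 = 0.6397 W/m².
CFC-11: ΔF = 0.00026 × (258 − 2) = 0.00026 × 256 = 0.0666 W/m².
Total ΔF = 2.2309 + 0.6397 + 0.0666 = 2.9372 W/m².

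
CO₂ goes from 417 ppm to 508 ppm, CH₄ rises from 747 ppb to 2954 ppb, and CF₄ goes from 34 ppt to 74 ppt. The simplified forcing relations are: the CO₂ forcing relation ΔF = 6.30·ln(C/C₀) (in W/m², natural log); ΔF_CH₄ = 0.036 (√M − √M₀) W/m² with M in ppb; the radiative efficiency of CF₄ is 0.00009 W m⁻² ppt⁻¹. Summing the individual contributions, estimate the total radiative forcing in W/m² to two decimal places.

ΔF = 2.22 W/m²

CO₂: 6.30 × ln(508/417) = 6.30 × ln(1.21823) = 6.30 × 0.19740 = 1.2436 W/m².
CH₄: 0.036 × (√2954 − √747) = 0.036 × (54.3507 − 27.3313) = 0.036 × 27.0194 = 0.9727 W/m².
CF₄: ΔF = 0.00009 × (74 − 34) = 0.00009 × 40 = 0.0036 W/m².
Total ΔF = 1.2436 + 0.9727 + 0.0036 = 2.2199 W/m².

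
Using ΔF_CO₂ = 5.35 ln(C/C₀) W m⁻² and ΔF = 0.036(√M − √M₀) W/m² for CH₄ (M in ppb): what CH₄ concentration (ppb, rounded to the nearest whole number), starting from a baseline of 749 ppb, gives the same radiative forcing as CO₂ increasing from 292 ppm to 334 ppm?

M ≈ 2241 ppb

CO₂ forcing: 5.35 × ln(334/292) = 5.35 × 0.134387 = 0.71897 W/m².
Set 0.036(√M − √749) = 0.71897: √M = 0.71897/0.036 + √749 = 19.9714 + 27.3679 = 47.3393.
M = (47.3393)² = 2241.01 ppb.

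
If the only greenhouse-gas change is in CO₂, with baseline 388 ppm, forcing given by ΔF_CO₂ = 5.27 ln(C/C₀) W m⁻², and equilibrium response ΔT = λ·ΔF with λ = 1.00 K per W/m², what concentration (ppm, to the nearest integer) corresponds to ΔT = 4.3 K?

C ≈ 877 ppm

Required forcing: ΔF = ΔT/λ = 4.3/1.00 = 4.3000 W/m².
Then ln(C/388) = ΔF/5.27 = 4.3000/5.27 = 0.81594.
So C = 388 × e^0.81594 = 388 × 2.26130 = 877.38 ppm.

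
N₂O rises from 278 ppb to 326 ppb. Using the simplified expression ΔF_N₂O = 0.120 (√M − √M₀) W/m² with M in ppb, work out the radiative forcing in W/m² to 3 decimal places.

ΔF = 0.166 W/m²

N₂O: 0.120 × (√326 − √278) = 0.120 × (18.0555 − 16.6733) = 0.120 × 1.3822 = 0.1659 W/m².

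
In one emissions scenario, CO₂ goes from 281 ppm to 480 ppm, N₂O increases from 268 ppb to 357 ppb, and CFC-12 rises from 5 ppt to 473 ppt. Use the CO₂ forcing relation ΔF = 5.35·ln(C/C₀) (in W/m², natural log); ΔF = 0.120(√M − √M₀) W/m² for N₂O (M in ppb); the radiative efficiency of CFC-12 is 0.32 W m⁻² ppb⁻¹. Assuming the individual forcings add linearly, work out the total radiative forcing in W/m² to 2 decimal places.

CO₂: 5.35 × ln(480/281) = 5.35 × ln(1.70819) = 5.35 × 0.53543 = 2.8646 W/m².
N₂O: 0.120 × (√357 − √268) = 0.120 × (18.8944 − 16.3707) = 0.120 × 2.5237 = 0.3028 W/m².
CFC-12: Δ = 473 − 5 = 468 ppt = 0.468 ppb; ΔF = 0.32 × 0.468 = 0.1498 W/m².
Total ΔF = 2.8646 + 0.3028 + 0.1498 = 3.3172 W/m².

ΔF = 3.32 W/m²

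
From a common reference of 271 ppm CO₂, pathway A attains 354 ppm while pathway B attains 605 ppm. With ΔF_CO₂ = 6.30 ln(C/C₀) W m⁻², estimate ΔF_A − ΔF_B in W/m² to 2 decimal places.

ΔF_A = 6.30 ln(354/271) = 6.30 × 0.26718 = 1.6832 W/m².
ΔF_B = 6.30 ln(605/271) = 6.30 × 0.80311 = 5.0596 W/m².
Difference: 1.6832 − 5.0596 = -3.3764 W/m².

ΔF_A − ΔF_B = -3.38 W/m²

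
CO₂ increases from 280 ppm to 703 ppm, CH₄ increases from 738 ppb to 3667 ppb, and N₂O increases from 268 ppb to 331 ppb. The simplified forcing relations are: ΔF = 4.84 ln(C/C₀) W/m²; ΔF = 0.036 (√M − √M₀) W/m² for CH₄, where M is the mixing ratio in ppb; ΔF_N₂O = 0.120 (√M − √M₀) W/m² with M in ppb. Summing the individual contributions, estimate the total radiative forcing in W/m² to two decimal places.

CO₂: 4.84 × ln(703/280) = 4.84 × ln(2.51071) = 4.84 × 0.92057 = 4.4556 W/m².
CH₄: 0.036 × (√3667 − √738) = 0.036 × (60.5558 − 27.1662) = 0.036 × 33.3896 = 1.2020 W/m².
N₂O: 0.120 × (√331 − √268) = 0.120 × (18.1934 − 16.3707) = 0.120 × 1.8227 = 0.2187 W/m².
Total ΔF = 4.4556 + 1.2020 + 0.2187 = 5.8763 W/m².

ΔF = 5.88 W/m²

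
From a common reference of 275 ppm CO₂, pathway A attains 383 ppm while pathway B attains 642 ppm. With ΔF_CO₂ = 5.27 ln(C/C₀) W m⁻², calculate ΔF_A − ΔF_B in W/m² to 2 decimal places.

ΔF_A − ΔF_B = -2.72 W/m²

ΔF_A = 5.27 ln(383/275) = 5.27 × 0.33126 = 1.7457 W/m².
ΔF_B = 5.27 ln(642/275) = 5.27 × 0.84782 = 4.4680 W/m².
Difference: 1.7457 − 4.4680 = -2.7223 W/m².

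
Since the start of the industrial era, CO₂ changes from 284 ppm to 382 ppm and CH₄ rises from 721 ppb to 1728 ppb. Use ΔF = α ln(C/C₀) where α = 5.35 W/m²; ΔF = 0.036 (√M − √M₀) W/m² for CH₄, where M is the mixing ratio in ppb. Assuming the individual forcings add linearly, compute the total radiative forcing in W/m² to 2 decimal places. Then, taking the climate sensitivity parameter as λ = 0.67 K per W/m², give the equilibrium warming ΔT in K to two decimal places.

ΔF = 2.12 W/m²; ΔT = 1.42 K

CO₂: 5.35 × ln(382/284) = 5.35 × ln(1.34507) = 5.35 × 0.29645 = 1.5860 W/m².
CH₄: 0.036 × (√1728 − √721) = 0.036 × (41.5692 − 26.8514) = 0.036 × 14.7178 = 0.5298 W/m².
Total ΔF = 1.5860 + 0.5298 = 2.1158 W/m².
ΔT = λ ΔF = 0.67 × 2.12 = 1.4204 K.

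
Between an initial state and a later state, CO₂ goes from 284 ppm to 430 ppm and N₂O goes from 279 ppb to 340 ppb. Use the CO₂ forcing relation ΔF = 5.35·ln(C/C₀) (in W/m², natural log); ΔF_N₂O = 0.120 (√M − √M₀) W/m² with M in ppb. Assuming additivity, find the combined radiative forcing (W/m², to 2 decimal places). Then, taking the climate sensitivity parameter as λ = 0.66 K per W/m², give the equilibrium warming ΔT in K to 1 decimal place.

ΔF = 2.43 W/m²; ΔT = 1.6 K

CO₂: 5.35 × ln(430/284) = 5.35 × ln(1.51408) = 5.35 × 0.41481 = 2.2192 W/m².
N₂O: 0.120 × (√340 − √279) = 0.120 × (18.4391 − 16.7033) = 0.120 × 1.7358 = 0.2083 W/m².
Total ΔF = 2.2192 + 0.2083 = 2.4275 W/m².
ΔT = λ ΔF = 0.66 × 2.43 = 1.6038 K.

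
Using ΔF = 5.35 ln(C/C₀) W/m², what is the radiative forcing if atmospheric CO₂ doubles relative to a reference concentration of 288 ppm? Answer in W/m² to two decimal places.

Because the forcing depends only on the ratio C/C₀, the initial concentration does not enter.
ΔF = 5.35 × ln(2) = 5.35 × 0.69315 = 3.7084 W/m².

ΔF = 3.71 W/m²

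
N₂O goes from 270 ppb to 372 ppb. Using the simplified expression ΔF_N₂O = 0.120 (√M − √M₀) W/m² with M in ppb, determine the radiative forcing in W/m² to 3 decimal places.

N₂O: 0.120 × (√372 − √270) = 0.120 × (19.2873 − 16.4317) = 0.120 × 2.8556 = 0.3427 W/m².

ΔF = 0.343 W/m²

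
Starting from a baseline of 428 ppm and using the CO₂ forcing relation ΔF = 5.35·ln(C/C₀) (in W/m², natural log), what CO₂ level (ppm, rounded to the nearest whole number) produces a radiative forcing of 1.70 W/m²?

C ≈ 588 ppm

Set 5.35 ln(C/428) = 1.70, so ln(C/428) = 1.70/5.35 = 0.31776.
Then C/428 = e^0.31776 = 1.37405, giving C = 428 × 1.37405 = 588.09 ppm.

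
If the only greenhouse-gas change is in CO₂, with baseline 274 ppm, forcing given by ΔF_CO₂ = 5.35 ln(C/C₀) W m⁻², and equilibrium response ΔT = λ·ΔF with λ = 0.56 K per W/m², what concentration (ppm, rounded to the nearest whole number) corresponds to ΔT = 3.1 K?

Required forcing: ΔF = ΔT/λ = 3.1/0.56 = 5.5357 W/m².
Then ln(C/274) = ΔF/5.35 = 5.5357/5.35 = 1.03471.
So C = 274 × e^1.03471 = 274 × 2.81429 = 771.12 ppm.

C ≈ 771 ppm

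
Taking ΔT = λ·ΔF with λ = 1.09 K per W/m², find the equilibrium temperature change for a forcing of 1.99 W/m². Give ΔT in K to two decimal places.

ΔT = 2.17 K

ΔT = λ ΔF = 1.09 × 1.99 = 2.1691 K.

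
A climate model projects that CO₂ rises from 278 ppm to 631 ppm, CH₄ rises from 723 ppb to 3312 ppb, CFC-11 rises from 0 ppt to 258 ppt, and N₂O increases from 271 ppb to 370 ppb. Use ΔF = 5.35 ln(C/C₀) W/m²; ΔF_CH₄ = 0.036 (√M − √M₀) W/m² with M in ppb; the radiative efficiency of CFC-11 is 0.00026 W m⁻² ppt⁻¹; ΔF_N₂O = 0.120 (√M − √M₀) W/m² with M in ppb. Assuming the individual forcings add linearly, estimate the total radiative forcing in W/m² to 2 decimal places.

CO₂: 5.35 × ln(631/278) = 5.35 × ln(2.26978) = 5.35 × 0.81968 = 4.3853 W/m².
CH₄: 0.036 × (√3312 − √723) = 0.036 × (57.5500 − 26.8887) = 0.036 × 30.6613 = 1.1038 W/m².
CFC-11: ΔF = 0.00026 × (258 − 0) = 0.00026 × 258 = 0.0671 W/m².
N₂O: 0.120 × (√370 − √271) = 0.120 × (19.2354 − 16.4621) = 0.120 × 2.7733 = 0.3328 W/m².
Total ΔF = 4.3853 + 1.1038 + 0.0671 + 0.3328 = 5.8890 W/m².

ΔF = 5.89 W/m²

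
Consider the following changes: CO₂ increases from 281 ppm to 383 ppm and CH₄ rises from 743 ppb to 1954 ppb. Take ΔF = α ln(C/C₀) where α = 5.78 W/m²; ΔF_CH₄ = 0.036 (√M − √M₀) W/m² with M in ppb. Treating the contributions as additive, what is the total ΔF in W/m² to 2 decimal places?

CO₂: 5.78 × ln(383/281) = 5.78 × ln(1.36299) = 5.78 × 0.30968 = 1.7900 W/m².
CH₄: 0.036 × (√1954 − √743) = 0.036 × (44.2041 − 27.2580) = 0.036 × 16.9461 = 0.6101 W/m².
Total ΔF = 1.7900 + 0.6101 = 2.4001 W/m².

ΔF = 2.40 W/m²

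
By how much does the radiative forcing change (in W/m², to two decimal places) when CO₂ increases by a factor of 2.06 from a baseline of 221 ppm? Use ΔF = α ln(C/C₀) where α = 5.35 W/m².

Because the forcing depends only on the ratio C/C₀, the initial concentration does not enter.
ΔF = 5.35 × ln(2.06) = 5.35 × 0.72271 = 3.8665 W/m².

ΔF = 3.87 W/m²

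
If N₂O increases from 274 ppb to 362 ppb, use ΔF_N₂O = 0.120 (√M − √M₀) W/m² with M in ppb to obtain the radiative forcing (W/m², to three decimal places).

ΔF = 0.297 W/m²

N₂O: 0.120 × (√362 − √274) = 0.120 × (19.0263 − 16.5529) = 0.120 × 2.4734 = 0.2968 W/m².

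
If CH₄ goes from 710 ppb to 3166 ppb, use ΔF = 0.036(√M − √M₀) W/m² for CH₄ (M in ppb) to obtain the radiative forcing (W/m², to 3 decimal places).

CH₄: 0.036 × (√3166 − √710) = 0.036 × (56.2672 − 26.6458) = 0.036 × 29.6214 = 1.0664 W/m².

ΔF = 1.066 W/m²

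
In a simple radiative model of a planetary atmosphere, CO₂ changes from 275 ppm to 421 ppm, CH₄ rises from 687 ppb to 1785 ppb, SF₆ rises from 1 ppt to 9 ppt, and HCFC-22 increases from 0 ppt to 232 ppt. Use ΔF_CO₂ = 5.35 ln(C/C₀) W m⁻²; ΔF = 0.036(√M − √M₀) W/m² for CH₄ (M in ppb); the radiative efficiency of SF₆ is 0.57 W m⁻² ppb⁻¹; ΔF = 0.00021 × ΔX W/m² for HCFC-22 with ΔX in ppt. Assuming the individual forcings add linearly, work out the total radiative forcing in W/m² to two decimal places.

CO₂: 5.35 × ln(421/275) = 5.35 × ln(1.53091) = 5.35 × 0.42586 = 2.2784 W/m².
CH₄: 0.036 × (√1785 − √687) = 0.036 × (42.2493 − 26.2107) = 0.036 × 16.0386 = 0.5774 W/m².
SF₆: Δ = 9 − 1 = 8 ppt = 0.008 ppb; ΔF = 0.57 × 0.008 = 0.0046 W/m².
HCFC-22: ΔF = 0.00021 × (232 − 0) = 0.00021 × 232 = 0.0487 W/m².
Total ΔF = 2.2784 + 0.5774 + 0.0046 + 0.0487 = 2.9091 W/m².

ΔF = 2.91 W/m²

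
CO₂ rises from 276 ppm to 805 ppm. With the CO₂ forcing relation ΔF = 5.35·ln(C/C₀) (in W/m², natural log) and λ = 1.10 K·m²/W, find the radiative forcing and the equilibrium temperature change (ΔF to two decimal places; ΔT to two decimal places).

CO₂: 5.35 × ln(805/276) = 5.35 × ln(2.91667) = 5.35 × 1.07044 = 5.7269 W/m².
ΔT = λ ΔF = 1.10 × 5.73 = 6.3030 K.

ΔF = 5.73 W/m²; ΔT = 6.30 K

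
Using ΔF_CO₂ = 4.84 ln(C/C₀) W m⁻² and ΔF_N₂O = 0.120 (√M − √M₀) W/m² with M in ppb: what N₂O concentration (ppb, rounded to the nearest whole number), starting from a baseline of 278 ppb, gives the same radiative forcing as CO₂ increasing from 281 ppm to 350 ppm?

M ≈ 652 ppb

CO₂ forcing: 4.84 × ln(350/281) = 4.84 × 0.219578 = 1.06276 W/m².
Set 0.120(√M − √278) = 1.06276: √M = 1.06276/0.120 + √278 = 8.8563 + 16.6733 = 25.5296.
M = (25.5296)² = 651.76 ppb.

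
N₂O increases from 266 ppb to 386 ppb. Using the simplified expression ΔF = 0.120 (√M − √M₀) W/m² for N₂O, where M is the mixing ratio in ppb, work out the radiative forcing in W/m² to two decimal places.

N₂O: 0.120 × (√386 − √266) = 0.120 × (19.6469 − 16.3095) = 0.120 × 3.3374 = 0.4005 W/m².

ΔF = 0.40 W/m²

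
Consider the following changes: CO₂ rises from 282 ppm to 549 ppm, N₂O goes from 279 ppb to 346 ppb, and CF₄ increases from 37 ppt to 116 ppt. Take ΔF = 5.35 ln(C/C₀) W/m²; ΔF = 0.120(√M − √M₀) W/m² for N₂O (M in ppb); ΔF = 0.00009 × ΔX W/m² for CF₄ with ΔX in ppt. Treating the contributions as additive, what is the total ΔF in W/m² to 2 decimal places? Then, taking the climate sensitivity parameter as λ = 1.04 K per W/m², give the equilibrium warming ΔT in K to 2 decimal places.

ΔF = 3.80 W/m²; ΔT = 3.95 K

CO₂: 5.35 × ln(549/282) = 5.35 × ln(1.94681) = 5.35 × 0.66619 = 3.5641 W/m².
N₂O: 0.120 × (√346 − √279) = 0.120 × (18.6011 − 16.7033) = 0.120 × 1.8978 = 0.2277 W/m².
CF₄: ΔF = 0.00009 × (116 − 37) = 0.00009 × 79 = 0.0071 W/m².
Total ΔF = 3.5641 + 0.2277 + 0.0071 = 3.7989 W/m².
ΔT = λ ΔF = 1.04 × 3.80 = 3.9520 K.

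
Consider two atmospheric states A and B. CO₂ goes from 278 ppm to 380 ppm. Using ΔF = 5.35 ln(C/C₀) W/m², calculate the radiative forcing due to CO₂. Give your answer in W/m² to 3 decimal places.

ΔF = 1.672 W/m²

CO₂: 5.35 × ln(380/278) = 5.35 × ln(1.36691) = 5.35 × 0.31255 = 1.6721 W/m².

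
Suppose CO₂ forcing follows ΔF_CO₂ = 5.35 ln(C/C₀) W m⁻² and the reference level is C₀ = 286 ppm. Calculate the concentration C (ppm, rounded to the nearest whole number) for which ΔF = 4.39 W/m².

C ≈ 650 ppm

Set 5.35 ln(C/286) = 4.39, so ln(C/286) = 4.39/5.35 = 0.82056.
Then C/286 = e^0.82056 = 2.27177, giving C = 286 × 2.27177 = 649.73 ppm.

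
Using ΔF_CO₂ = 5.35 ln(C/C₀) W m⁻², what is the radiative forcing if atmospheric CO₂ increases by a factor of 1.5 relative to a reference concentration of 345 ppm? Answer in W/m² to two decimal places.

Because the forcing depends only on the ratio C/C₀, the initial concentration does not enter.
ΔF = 5.35 × ln(1.5) = 5.35 × 0.40547 = 2.1693 W/m².

ΔF = 2.17 W/m²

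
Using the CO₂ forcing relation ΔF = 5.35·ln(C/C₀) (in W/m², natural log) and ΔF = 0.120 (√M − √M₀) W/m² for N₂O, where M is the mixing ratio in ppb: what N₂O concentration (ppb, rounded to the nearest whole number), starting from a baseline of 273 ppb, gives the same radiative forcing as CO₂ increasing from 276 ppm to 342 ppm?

CO₂ forcing: 5.35 × ln(342/276) = 5.35 × 0.214410 = 1.14709 W/m².
Set 0.120(√M − √273) = 1.14709: √M = 1.14709/0.120 + √273 = 9.5591 + 16.5227 = 26.0818.
M = (26.0818)² = 680.26 ppb.

M ≈ 680 ppb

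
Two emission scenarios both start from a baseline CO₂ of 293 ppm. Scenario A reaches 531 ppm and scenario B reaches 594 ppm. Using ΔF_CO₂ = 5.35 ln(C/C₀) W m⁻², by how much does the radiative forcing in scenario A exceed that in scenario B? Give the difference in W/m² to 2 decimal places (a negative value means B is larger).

ΔF_A = 5.35 ln(531/293) = 5.35 × 0.59459 = 3.1811 W/m².
ΔF_B = 5.35 ln(594/293) = 5.35 × 0.70671 = 3.7809 W/m².
Difference: 3.1811 − 3.7809 = -0.5998 W/m².
(Equivalently, ΔF_A − ΔF_B = 5.35 ln(531/594) = 5.35 × -0.11212 = -0.5998 W/m².)

ΔF_A − ΔF_B = -0.60 W/m²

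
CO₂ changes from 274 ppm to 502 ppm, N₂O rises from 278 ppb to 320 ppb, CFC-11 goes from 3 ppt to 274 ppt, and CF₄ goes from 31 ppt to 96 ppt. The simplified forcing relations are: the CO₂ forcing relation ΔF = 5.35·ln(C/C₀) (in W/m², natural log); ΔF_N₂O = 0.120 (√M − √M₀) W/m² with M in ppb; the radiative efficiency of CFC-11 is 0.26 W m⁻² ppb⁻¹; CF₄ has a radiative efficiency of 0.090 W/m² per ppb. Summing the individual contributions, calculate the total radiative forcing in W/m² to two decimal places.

ΔF = 3.46 W/m²

CO₂: 5.35 × ln(502/274) = 5.35 × ln(1.83212) = 5.35 × 0.60547 = 3.2393 W/m².
N₂O: 0.120 × (√320 − √278) = 0.120 × (17.8885 − 16.6733) = 0.120 × 1.2152 = 0.1458 W/m².
CFC-11: Δ = 274 − 3 = 271 ppt = 0.271 ppb; ΔF = 0.26 × 0.271 = 0.0705 W/m².
CF₄: Δ = 96 − 31 = 65 ppt = 0.065 ppb; ΔF = 0.090 × 0.065 = 0.0059 W/m².
Total ΔF = 3.2393 + 0.1458 + 0.0705 + 0.0059 = 3.4615 W/m².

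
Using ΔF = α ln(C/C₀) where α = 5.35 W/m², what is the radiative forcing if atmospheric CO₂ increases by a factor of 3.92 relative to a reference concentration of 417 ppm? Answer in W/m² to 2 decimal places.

Because the forcing depends only on the ratio C/C₀, the initial concentration does not enter.
ΔF = 5.35 × ln(3.92) = 5.35 × 1.36609 = 7.3086 W/m².

ΔF = 7.31 W/m²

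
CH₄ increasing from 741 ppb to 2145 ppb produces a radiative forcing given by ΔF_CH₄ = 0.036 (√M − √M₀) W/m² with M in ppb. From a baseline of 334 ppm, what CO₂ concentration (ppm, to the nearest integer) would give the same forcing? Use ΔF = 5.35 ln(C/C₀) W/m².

CH₄ forcing: 0.036 × (√2145 − √741) = 0.036 × (46.3141 − 27.2213) = 0.036 × 19.0928 = 0.68734 W/m².
Set 5.35 ln(C/334) = 0.68734: ln(C/334) = 0.68734/5.35 = 0.12847, so C = 334 × e^0.12847 = 334 × 1.13709 = 379.79 ppm.

C ≈ 380 ppm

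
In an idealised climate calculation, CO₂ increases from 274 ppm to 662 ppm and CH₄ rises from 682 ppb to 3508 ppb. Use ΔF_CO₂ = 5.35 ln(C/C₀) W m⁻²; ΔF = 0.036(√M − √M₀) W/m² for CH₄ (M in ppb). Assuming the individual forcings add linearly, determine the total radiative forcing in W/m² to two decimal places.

CO₂: 5.35 × ln(662/274) = 5.35 × ln(2.41606) = 5.35 × 0.88214 = 4.7194 W/m².
CH₄: 0.036 × (√3508 − √682) = 0.036 × (59.2284 − 26.1151) = 0.036 × 33.1133 = 1.1921 W/m².
Total ΔF = 4.7194 + 1.1921 = 5.9115 W/m².

ΔF = 5.91 W/m²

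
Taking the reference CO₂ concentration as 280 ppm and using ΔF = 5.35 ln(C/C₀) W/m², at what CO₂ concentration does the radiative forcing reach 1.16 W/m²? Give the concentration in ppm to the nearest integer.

Set 5.35 ln(C/280) = 1.16, so ln(C/280) = 1.16/5.35 = 0.21682.
Then C/280 = e^0.21682 = 1.24212, giving C = 280 × 1.24212 = 347.79 ppm.

C ≈ 348 ppm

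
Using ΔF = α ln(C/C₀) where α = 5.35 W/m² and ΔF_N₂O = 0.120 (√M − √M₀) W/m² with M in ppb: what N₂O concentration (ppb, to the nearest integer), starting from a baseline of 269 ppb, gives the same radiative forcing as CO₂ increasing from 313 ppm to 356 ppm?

CO₂ forcing: 5.35 × ln(356/313) = 5.35 × 0.128728 = 0.68869 W/m².
Set 0.120(√M − √269) = 0.68869: √M = 0.68869/0.120 + √269 = 5.7391 + 16.4012 = 22.1403.
M = (22.1403)² = 490.19 ppb.

M ≈ 490 ppb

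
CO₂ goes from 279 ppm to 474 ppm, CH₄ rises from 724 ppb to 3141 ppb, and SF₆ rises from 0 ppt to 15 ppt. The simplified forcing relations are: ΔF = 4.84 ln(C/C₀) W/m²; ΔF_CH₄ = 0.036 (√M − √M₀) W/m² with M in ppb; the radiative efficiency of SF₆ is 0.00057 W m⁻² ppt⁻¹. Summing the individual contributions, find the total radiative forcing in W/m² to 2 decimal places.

ΔF = 3.62 W/m²

CO₂: 4.84 × ln(474/279) = 4.84 × ln(1.69892) = 4.84 × 0.52999 = 2.5652 W/m².
CH₄: 0.036 × (√3141 − √724) = 0.036 × (56.0446 − 26.9072) = 0.036 × 29.1374 = 1.0489 W/m².
SF₆: ΔF = 0.00057 × (15 − 0) = 0.00057 × 15 = 0.0086 W/m².
Total ΔF = 2.5652 + 1.0489 + 0.0086 = 3.6227 W/m².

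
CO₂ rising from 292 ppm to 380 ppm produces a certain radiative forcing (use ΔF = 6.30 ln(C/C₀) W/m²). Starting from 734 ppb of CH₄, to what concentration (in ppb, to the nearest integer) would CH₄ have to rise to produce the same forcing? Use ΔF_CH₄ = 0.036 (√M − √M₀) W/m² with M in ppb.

M ≈ 5357 ppb

CO₂ forcing: 6.30 × ln(380/292) = 6.30 × 0.263417 = 1.65953 W/m².
Set 0.036(√M − √734) = 1.65953: √M = 1.65953/0.036 + √734 = 46.0981 + 27.0924 = 73.1905.
M = (73.1905)² = 5356.85 ppb.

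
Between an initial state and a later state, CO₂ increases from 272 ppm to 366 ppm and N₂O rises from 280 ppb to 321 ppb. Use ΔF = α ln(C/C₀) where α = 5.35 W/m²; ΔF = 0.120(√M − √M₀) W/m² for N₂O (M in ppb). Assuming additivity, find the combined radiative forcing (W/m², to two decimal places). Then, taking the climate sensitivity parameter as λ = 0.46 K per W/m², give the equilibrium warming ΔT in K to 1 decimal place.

ΔF = 1.73 W/m²; ΔT = 0.8 K

CO₂: 5.35 × ln(366/272) = 5.35 × ln(1.34559) = 5.35 × 0.29683 = 1.5880 W/m².
N₂O: 0.120 × (√321 − √280) = 0.120 × (17.9165 − 16.7332) = 0.120 × 1.1833 = 0.1420 W/m².
Total ΔF = 1.5880 + 0.1420 = 1.7300 W/m².
ΔT = λ ΔF = 0.46 × 1.73 = 0.7958 K.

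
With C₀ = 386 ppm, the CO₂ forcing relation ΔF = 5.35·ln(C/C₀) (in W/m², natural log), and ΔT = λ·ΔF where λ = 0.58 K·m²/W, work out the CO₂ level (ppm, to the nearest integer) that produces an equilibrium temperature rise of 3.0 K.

Required forcing: ΔF = ΔT/λ = 3.0/0.58 = 5.1724 W/m².
Then ln(C/386) = ΔF/5.35 = 5.1724/5.35 = 0.96680.
So C = 386 × e^0.96680 = 386 × 2.62952 = 1014.99 ppm.

C ≈ 1015 ppm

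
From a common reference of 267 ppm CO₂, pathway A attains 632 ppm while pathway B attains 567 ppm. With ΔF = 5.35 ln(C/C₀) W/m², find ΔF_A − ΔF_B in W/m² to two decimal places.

ΔF_A = 5.35 ln(632/267) = 5.35 × 0.86164 = 4.6098 W/m².
ΔF_B = 5.35 ln(567/267) = 5.35 × 0.75311 = 4.0291 W/m².
Difference: 4.6098 − 4.0291 = 0.5807 W/m².

ΔF_A − ΔF_B = 0.58 W/m²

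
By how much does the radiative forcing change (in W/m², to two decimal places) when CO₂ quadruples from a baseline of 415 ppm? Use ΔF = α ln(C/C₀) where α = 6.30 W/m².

ΔF = 8.73 W/m²

ΔF = 6.30 × ln(4) = 6.30 × 1.38629 = 8.7336 W/m².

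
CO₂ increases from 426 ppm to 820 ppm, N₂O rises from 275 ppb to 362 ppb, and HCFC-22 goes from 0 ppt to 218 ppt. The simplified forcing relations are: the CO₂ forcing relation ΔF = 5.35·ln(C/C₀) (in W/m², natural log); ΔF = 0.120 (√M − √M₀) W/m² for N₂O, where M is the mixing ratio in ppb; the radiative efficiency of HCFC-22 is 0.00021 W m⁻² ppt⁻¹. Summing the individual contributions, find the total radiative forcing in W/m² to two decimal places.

CO₂: 5.35 × ln(820/426) = 5.35 × ln(1.92488) = 5.35 × 0.65486 = 3.5035 W/m².
N₂O: 0.120 × (√362 − √275) = 0.120 × (19.0263 − 16.5831) = 0.120 × 2.4432 = 0.2932 W/m².
HCFC-22: ΔF = 0.00021 × (218 − 0) = 0.00021 × 218 = 0.0458 W/m².
Total ΔF = 3.5035 + 0.2932 + 0.0458 = 3.8425 W/m².

ΔF = 3.84 W/m²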